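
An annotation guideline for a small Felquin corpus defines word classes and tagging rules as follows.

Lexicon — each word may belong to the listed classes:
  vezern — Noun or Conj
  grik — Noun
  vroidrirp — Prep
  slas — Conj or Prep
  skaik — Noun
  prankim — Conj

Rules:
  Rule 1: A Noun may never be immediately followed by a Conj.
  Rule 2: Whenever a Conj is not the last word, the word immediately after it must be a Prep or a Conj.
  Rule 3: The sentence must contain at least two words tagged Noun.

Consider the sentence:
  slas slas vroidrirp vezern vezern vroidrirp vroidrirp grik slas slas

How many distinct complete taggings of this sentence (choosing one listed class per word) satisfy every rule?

Candidates per position — 1:slas {Conj,Prep}; 2:slas {Conj,Prep}; 3:vroidrirp {Prep}; 4:vezern {Noun,Conj}; 5:vezern {Noun,Conj}; 6:vroidrirp {Prep}; 7:vroidrirp {Prep}; 8:grik {Noun}; 9:slas {Conj,Prep}; 10:slas {Conj,Prep}.
There are 64 candidate sequences in total.
Checking each against the rules leaves 8 sequences.
Count = 8.

8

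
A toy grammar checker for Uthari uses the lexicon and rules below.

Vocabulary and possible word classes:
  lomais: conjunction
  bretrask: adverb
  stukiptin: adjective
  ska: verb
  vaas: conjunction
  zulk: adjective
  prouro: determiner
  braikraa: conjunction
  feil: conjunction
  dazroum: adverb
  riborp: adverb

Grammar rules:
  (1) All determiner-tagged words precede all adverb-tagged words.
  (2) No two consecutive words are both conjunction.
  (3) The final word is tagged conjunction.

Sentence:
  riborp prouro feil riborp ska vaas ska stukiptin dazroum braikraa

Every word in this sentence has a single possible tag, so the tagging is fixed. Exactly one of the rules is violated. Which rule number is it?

1

Fixed tagging: adverb determiner conjunction adverb verb conjunction verb adjective adverb conjunction.
Rule check: R1 violated, R2 holds, R3 holds.
Only rule 1 fails.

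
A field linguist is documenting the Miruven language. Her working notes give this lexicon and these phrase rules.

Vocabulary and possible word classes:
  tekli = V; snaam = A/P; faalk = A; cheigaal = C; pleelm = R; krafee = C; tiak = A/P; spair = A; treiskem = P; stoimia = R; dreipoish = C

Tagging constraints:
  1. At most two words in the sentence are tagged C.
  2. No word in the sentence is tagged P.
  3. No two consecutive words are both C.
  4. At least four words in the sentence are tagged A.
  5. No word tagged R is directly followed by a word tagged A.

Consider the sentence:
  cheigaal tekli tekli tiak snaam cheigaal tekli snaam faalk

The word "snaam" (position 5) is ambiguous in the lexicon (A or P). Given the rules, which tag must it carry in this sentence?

A

Candidates per position — 1:cheigaal {C}; 2:tekli {V}; 3:tekli {V}; 4:tiak {A,P}; 5:snaam {A,P}; 6:cheigaal {C}; 7:tekli {V}; 8:snaam {A,P}; 9:faalk {A}.
If word 4 were P, no tagging could satisfy rule 2; so word 4 is A.
If word 5 were P, no tagging could satisfy rule 2; so word 5 is A.
If word 8 were P, no tagging could satisfy rule 2; so word 8 is A.
So the tagging must be: C V V A A C V A A.
Check: rule 1 holds; rule 2 holds; rule 3 holds; rule 4 holds; rule 5 holds.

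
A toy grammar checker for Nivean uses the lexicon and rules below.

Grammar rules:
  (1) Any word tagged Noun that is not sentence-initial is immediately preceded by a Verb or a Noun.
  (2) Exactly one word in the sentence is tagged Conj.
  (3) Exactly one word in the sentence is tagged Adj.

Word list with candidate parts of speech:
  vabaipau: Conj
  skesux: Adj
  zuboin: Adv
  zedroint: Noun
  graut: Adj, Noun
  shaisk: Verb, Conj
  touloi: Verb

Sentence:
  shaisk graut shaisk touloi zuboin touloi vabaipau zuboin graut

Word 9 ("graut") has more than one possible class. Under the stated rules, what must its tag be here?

Candidates per position — 1:shaisk {Verb,Conj}; 2:graut {Adj,Noun}; 3:shaisk {Verb,Conj}; 4:touloi {Verb}; 5:zuboin {Adv}; 6:touloi {Verb}; 7:vabaipau {Conj}; 8:zuboin {Adv}; 9:graut {Adj,Noun}.
Position 1: tagging it Conj would leave rule 2 unsatisfiable, so it must be Verb.
Position 3: tagging it Conj would leave rule 2 unsatisfiable, so it must be Verb.
Position 9: tagging it Noun would leave rule 1 unsatisfiable, so it must be Adj.
Position 2: tagging it Adj would leave rule 3 unsatisfiable, so it must be Noun.
The only consistent sequence is: Verb Noun Verb Verb Adv Verb Conj Adv Adj.
Check: rule 1 ✓; rule 2 ✓; rule 3 ✓.

Adj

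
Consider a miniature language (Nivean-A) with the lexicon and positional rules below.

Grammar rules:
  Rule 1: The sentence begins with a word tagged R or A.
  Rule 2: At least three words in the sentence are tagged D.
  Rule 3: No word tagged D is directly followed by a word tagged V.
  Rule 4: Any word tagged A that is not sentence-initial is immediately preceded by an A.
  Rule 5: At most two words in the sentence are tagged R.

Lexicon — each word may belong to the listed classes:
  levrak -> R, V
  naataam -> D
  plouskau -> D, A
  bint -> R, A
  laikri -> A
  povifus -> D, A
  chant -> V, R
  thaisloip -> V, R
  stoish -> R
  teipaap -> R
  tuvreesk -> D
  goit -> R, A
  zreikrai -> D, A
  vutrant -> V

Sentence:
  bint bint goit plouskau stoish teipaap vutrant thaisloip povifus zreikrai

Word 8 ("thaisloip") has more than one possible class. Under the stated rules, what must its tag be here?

Candidates per position — 1:bint {R,A}; 2:bint {R,A}; 3:goit {R,A}; 4:plouskau {D,A}; 5:stoish {R}; 6:teipaap {R}; 7:vutrant {V}; 8:thaisloip {V,R}; 9:povifus {D,A}; 10:zreikrai {D,A}.
Word 1 cannot be R — rule 5 would then fail for every completion. It is A.
Word 2 cannot be R — rule 5 would then fail for every completion. It is A.
Word 3 cannot be R — rule 5 would then fail for every completion. It is A.
Word 4 cannot be A — rule 2 would then fail for every completion. It is D.
Word 8 cannot be R — rule 5 would then fail for every completion. It is V.
Word 9 cannot be A — rule 2 would then fail for every completion. It is D.
Word 10 cannot be A — rule 2 would then fail for every completion. It is D.
The unique satisfying tagging is: A A A D R R V V D D.
Check: rule 1 ✓; rule 2 ✓; rule 3 ✓; rule 4 ✓; rule 5 ✓.

V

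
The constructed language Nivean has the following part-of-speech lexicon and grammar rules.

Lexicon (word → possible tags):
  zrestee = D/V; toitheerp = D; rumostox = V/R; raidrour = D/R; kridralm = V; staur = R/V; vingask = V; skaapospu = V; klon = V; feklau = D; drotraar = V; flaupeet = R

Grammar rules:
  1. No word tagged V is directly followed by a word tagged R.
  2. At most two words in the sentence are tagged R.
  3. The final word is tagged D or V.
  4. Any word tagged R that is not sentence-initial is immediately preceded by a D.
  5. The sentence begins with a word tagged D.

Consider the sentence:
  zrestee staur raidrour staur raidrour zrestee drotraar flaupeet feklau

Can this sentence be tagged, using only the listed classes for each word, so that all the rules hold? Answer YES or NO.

Candidates per position — 1:zrestee {D,V}; 2:staur {R,V}; 3:raidrour {D,R}; 4:staur {R,V}; 5:raidrour {D,R}; 6:zrestee {D,V}; 7:drotraar {V}; 8:flaupeet {R}; 9:feklau {D}.
Rule 1 cannot be satisfied by any choice of tags from the lexicon.
So there is no consistent tagging.

NO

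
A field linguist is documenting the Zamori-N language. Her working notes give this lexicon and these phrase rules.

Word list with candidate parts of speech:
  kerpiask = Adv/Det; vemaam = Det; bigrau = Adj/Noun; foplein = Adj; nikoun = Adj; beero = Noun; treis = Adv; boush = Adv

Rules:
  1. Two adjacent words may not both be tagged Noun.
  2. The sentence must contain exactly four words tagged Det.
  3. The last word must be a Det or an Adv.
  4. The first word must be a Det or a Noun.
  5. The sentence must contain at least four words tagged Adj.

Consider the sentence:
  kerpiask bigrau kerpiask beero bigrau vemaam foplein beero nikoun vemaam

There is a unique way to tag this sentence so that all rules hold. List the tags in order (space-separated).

Det Adj Det Noun Adj Det Adj Noun Adj Det

Candidates per position — 1:kerpiask {Adv,Det}; 2:bigrau {Adj,Noun}; 3:kerpiask {Adv,Det}; 4:beero {Noun}; 5:bigrau {Adj,Noun}; 6:vemaam {Det}; 7:foplein {Adj}; 8:beero {Noun}; 9:nikoun {Adj}; 10:vemaam {Det}.
Position 1: Adv is ruled out by rule 2; that leaves Det.
Position 2: Noun is ruled out by rule 5; that leaves Adj.
Position 3: Adv is ruled out by rule 2; that leaves Det.
Position 5: Noun is ruled out by rule 1; that leaves Adj.
The only consistent sequence is: Det Adj Det Noun Adj Det Adj Noun Adj Det.
Rule-by-rule: rule 1 satisfied; rule 2 satisfied; rule 3 satisfied; rule 4 satisfied; rule 5 satisfied.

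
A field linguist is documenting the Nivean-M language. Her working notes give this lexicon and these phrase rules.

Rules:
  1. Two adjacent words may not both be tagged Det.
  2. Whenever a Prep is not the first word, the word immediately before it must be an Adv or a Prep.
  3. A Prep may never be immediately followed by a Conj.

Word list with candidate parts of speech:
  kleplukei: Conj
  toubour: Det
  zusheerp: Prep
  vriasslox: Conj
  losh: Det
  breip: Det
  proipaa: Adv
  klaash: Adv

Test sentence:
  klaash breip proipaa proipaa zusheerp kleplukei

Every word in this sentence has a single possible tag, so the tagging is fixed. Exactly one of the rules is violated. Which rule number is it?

3

Fixed tagging: Adv Det Adv Adv Prep Conj.
Rule check: R1 holds, R2 holds, R3 violated.
Only rule 3 fails.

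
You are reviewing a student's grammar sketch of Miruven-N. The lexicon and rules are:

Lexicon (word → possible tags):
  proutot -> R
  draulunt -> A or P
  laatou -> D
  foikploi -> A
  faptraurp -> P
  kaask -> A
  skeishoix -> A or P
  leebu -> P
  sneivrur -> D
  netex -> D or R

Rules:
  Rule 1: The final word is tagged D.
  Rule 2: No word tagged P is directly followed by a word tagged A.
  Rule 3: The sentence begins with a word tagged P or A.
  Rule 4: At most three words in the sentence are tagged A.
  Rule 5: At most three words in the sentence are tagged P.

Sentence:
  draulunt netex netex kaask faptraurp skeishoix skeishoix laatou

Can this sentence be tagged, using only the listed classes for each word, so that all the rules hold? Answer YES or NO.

YES

Candidates per position — 1:draulunt {A,P}; 2:netex {D,R}; 3:netex {D,R}; 4:kaask {A}; 5:faptraurp {P}; 6:skeishoix {A,P}; 7:skeishoix {A,P}; 8:laatou {D}.
One satisfying assignment: A R D A P P P D.
Check: rule 1 ✓; rule 2 ✓; rule 3 ✓; rule 4 ✓; rule 5 ✓.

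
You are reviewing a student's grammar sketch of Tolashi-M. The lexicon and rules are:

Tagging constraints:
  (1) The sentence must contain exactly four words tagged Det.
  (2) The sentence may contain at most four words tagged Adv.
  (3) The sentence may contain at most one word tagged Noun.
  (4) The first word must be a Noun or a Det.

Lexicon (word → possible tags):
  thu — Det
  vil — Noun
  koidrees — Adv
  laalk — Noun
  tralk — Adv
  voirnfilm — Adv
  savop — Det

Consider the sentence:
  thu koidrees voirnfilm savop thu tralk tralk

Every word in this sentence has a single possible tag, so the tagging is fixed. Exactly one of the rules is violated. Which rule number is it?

Fixed tagging: Det Adv Adv Det Det Adv Adv.
Checking each rule: R1 fails, R2 ok, R3 ok, R4 ok.
Only rule 1 fails.

1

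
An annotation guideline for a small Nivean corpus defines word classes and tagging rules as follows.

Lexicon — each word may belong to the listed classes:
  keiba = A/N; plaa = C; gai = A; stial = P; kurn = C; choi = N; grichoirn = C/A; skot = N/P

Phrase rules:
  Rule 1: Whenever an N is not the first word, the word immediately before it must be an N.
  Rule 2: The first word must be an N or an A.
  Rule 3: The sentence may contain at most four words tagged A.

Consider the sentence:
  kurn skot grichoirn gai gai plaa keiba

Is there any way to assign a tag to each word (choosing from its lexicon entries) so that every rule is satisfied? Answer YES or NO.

Candidates per position — 1:kurn {C}; 2:skot {N,P}; 3:grichoirn {C,A}; 4:gai {A}; 5:gai {A}; 6:plaa {C}; 7:keiba {A,N}.
Rule 2 cannot be satisfied by any choice of tags from the lexicon.
So there is no consistent tagging.

NO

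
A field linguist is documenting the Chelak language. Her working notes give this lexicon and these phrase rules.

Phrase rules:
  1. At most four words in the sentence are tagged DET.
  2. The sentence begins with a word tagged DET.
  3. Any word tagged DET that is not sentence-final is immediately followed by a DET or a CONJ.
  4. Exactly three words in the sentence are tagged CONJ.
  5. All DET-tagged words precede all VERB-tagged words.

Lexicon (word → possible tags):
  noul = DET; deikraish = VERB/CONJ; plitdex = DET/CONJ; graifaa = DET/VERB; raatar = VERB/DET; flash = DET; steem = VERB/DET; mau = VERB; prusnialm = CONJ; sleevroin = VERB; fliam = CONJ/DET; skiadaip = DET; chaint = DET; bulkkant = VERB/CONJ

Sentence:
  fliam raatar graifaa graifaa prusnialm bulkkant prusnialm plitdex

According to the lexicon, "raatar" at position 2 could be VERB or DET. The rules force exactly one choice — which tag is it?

DET

Candidates per position — 1:fliam {CONJ,DET}; 2:raatar {VERB,DET}; 3:graifaa {DET,VERB}; 4:graifaa {DET,VERB}; 5:prusnialm {CONJ}; 6:bulkkant {VERB,CONJ}; 7:prusnialm {CONJ}; 8:plitdex {DET,CONJ}.
Word 1 cannot be CONJ — rule 2 would then fail for every completion. It is DET.
Word 2 cannot be VERB — rule 3 would then fail for every completion. It is DET.
Word 3 cannot be VERB — rule 3 would then fail for every completion. It is DET.
Word 4 cannot be VERB — rule 3 would then fail for every completion. It is DET.
Word 8 cannot be DET — rule 1 would then fail for every completion. It is CONJ.
Word 6 cannot be CONJ — rule 4 would then fail for every completion. It is VERB.
The only consistent sequence is: DET DET DET DET CONJ VERB CONJ CONJ.
Checking: rule 1 satisfied; rule 2 satisfied; rule 3 satisfied; rule 4 satisfied; rule 5 satisfied.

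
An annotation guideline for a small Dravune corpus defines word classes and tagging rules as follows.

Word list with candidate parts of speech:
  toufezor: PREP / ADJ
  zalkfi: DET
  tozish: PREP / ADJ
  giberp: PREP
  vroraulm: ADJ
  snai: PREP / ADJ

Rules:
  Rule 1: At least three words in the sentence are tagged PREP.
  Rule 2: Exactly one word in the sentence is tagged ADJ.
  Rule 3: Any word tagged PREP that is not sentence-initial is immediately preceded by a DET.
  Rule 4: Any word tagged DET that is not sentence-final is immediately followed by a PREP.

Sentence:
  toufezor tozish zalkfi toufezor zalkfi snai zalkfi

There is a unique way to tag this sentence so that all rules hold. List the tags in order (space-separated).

PREP ADJ DET PREP DET PREP DET

Candidates per position — 1:toufezor {PREP,ADJ}; 2:tozish {PREP,ADJ}; 3:zalkfi {DET}; 4:toufezor {PREP,ADJ}; 5:zalkfi {DET}; 6:snai {PREP,ADJ}; 7:zalkfi {DET}.
At position 2, choosing PREP makes rule 3 impossible to satisfy; hence ADJ.
At position 4, choosing ADJ makes rule 1 impossible to satisfy; hence PREP.
At position 6, choosing ADJ makes rule 1 impossible to satisfy; hence PREP.
At position 1, choosing ADJ makes rule 1 impossible to satisfy; hence PREP.
So the tagging must be: PREP ADJ DET PREP DET PREP DET.
Verifying each rule — rule 1 holds; rule 2 holds; rule 3 holds; rule 4 holds.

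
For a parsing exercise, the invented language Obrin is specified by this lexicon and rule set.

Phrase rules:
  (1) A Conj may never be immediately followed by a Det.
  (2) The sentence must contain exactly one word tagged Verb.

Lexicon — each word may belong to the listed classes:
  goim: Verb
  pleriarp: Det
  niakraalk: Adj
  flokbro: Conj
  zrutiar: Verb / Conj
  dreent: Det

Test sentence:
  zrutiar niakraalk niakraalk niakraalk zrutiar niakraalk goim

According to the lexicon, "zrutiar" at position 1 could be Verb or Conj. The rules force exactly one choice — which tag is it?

Conj

Candidates per position — 1:zrutiar {Verb,Conj}; 2:niakraalk {Adj}; 3:niakraalk {Adj}; 4:niakraalk {Adj}; 5:zrutiar {Verb,Conj}; 6:niakraalk {Adj}; 7:goim {Verb}.
Position 1: Verb is ruled out by rule 2; that leaves Conj.
Position 5: Verb is ruled out by rule 2; that leaves Conj.
That leaves exactly one tagging: Conj Adj Adj Adj Conj Adj Verb.
Verifying each rule — rule 1 ok; rule 2 ok.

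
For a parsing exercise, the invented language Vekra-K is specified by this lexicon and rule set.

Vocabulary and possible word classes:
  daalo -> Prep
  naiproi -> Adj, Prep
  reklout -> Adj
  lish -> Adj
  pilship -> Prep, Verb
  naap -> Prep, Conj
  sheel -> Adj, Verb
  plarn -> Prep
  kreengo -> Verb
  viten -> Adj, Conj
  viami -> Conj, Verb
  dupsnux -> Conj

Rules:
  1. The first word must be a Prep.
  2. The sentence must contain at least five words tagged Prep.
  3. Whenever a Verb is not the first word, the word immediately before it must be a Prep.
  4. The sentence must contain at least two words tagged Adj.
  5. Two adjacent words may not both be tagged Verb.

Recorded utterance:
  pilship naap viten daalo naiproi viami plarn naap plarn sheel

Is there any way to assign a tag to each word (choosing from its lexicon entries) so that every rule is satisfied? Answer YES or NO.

Candidates per position — 1:pilship {Prep,Verb}; 2:naap {Prep,Conj}; 3:viten {Adj,Conj}; 4:daalo {Prep}; 5:naiproi {Adj,Prep}; 6:viami {Conj,Verb}; 7:plarn {Prep}; 8:naap {Prep,Conj}; 9:plarn {Prep}; 10:sheel {Adj,Verb}.
One satisfying assignment: Prep Conj Adj Prep Adj Conj Prep Prep Prep Adj.
Rule-by-rule: rule 1 satisfied; rule 2 satisfied; rule 3 satisfied; rule 4 satisfied; rule 5 satisfied.

YES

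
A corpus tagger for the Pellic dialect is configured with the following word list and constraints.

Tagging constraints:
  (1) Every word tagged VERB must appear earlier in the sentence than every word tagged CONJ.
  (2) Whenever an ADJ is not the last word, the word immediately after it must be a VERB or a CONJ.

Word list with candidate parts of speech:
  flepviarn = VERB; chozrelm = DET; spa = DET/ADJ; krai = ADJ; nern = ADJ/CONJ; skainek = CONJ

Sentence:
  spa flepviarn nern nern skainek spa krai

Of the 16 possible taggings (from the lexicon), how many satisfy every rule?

Candidates per position — 1:spa {DET,ADJ}; 2:flepviarn {VERB}; 3:nern {ADJ,CONJ}; 4:nern {ADJ,CONJ}; 5:skainek {CONJ}; 6:spa {DET,ADJ}; 7:krai {ADJ}.
There are 16 candidate sequences in total.
Checking each against the rules leaves 6 sequences.
Count = 6.

6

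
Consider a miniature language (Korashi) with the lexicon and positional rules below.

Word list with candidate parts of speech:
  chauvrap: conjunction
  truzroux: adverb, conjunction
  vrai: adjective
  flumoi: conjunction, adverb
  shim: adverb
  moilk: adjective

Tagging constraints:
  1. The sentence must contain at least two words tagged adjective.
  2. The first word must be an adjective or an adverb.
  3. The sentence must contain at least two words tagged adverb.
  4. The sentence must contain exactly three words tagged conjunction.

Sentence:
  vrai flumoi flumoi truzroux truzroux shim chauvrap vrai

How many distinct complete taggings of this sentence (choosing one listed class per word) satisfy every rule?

Candidates per position — 1:vrai {adjective}; 2:flumoi {conjunction,adverb}; 3:flumoi {conjunction,adverb}; 4:truzroux {adverb,conjunction}; 5:truzroux {adverb,conjunction}; 6:shim {adverb}; 7:chauvrap {conjunction}; 8:vrai {adjective}.
There are 16 candidate sequences in total.
Checking each against the rules leaves 6 sequences.
Count = 6.

6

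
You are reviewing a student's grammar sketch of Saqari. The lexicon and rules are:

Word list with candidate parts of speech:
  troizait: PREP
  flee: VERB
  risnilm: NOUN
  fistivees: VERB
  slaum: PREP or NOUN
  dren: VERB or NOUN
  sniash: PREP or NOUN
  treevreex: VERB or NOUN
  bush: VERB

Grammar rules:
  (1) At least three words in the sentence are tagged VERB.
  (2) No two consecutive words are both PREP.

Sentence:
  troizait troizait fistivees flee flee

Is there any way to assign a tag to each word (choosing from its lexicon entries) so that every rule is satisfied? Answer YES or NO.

Candidates per position — 1:troizait {PREP}; 2:troizait {PREP}; 3:fistivees {VERB}; 4:flee {VERB}; 5:flee {VERB}.
Rule 2 cannot be satisfied by any choice of tags from the lexicon.
So there is no consistent tagging.

NO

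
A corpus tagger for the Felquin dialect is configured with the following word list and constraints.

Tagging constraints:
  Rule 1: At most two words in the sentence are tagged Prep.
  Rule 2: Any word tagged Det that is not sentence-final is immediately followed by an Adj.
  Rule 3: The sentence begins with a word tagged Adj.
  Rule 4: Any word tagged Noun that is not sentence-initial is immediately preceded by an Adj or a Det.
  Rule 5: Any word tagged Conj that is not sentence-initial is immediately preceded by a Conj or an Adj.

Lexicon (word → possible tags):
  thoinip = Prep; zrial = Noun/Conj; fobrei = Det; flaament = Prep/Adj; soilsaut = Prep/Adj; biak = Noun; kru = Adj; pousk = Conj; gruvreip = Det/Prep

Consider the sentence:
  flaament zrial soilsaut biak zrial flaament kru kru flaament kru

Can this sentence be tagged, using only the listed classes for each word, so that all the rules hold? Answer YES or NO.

NO

Candidates per position — 1:flaament {Prep,Adj}; 2:zrial {Noun,Conj}; 3:soilsaut {Prep,Adj}; 4:biak {Noun}; 5:zrial {Noun,Conj}; 6:flaament {Prep,Adj}; 7:kru {Adj}; 8:kru {Adj}; 9:flaament {Prep,Adj}; 10:kru {Adj}.
Every candidate sequence violates at least one rule; no consistent tagging exists.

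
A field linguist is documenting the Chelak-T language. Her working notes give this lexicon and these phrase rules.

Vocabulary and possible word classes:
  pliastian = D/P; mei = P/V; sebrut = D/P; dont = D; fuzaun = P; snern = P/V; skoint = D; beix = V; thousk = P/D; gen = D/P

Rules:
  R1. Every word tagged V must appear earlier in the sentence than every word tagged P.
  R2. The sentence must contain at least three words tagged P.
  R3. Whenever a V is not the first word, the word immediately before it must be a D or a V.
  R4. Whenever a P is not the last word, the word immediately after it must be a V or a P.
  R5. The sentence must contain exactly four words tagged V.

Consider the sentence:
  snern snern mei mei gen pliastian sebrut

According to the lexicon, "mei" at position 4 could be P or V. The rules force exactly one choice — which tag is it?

V

Candidates per position — 1:snern {P,V}; 2:snern {P,V}; 3:mei {P,V}; 4:mei {P,V}; 5:gen {D,P}; 6:pliastian {D,P}; 7:sebrut {D,P}.
Position 1: P is ruled out by rule 5; that leaves V.
Position 2: P is ruled out by rule 5; that leaves V.
Position 3: P is ruled out by rule 5; that leaves V.
Position 4: P is ruled out by rule 5; that leaves V.
Position 5: D is ruled out by rule 2; that leaves P.
Position 6: D is ruled out by rule 2; that leaves P.
Position 7: D is ruled out by rule 2; that leaves P.
The unique satisfying tagging is: V V V V P P P.
Checking: rule 1 ok; rule 2 ok; rule 3 ok; rule 4 ok; rule 5 ok.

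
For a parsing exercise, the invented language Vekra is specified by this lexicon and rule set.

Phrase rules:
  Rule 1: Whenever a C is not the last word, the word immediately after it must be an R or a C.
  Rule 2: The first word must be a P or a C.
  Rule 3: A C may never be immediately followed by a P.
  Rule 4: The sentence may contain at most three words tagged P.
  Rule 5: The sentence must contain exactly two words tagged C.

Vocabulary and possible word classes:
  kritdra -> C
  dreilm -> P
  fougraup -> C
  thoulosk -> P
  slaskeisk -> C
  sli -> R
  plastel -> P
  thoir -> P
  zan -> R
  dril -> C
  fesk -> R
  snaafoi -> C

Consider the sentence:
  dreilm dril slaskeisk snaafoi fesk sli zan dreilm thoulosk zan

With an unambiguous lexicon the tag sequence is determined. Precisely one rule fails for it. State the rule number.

Fixed tagging: P C C C R R R P P R.
Applying the rules: R1 ok, R2 ok, R3 ok, R4 ok, R5 fails.
Only rule 5 fails.

5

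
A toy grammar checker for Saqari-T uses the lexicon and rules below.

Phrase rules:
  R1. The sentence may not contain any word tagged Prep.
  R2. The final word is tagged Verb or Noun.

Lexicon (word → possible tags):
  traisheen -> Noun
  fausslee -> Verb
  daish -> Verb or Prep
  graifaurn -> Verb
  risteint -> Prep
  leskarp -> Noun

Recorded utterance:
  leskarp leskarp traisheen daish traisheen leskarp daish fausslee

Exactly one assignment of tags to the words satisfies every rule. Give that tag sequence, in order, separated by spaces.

Noun Noun Noun Verb Noun Noun Verb Verb

Candidates per position — 1:leskarp {Noun}; 2:leskarp {Noun}; 3:traisheen {Noun}; 4:daish {Verb,Prep}; 5:traisheen {Noun}; 6:leskarp {Noun}; 7:daish {Verb,Prep}; 8:fausslee {Verb}.
Word 4 cannot be Prep — rule 1 would then fail for every completion. It is Verb.
Word 7 cannot be Prep — rule 1 would then fail for every completion. It is Verb.
The only consistent sequence is: Noun Noun Noun Verb Noun Noun Verb Verb.
Check: rule 1 satisfied; rule 2 satisfied.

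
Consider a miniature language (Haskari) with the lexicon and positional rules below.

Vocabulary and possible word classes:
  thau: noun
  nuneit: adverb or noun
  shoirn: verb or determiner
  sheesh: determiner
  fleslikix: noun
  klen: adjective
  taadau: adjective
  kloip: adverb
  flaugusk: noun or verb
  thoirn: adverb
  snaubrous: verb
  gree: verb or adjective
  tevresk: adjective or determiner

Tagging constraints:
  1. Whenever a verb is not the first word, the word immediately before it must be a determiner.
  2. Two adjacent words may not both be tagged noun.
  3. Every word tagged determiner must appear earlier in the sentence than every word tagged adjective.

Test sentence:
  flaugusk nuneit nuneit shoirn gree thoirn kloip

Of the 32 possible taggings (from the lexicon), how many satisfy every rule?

Candidates per position — 1:flaugusk {noun,verb}; 2:nuneit {adverb,noun}; 3:nuneit {adverb,noun}; 4:shoirn {verb,determiner}; 5:gree {verb,adjective}; 6:thoirn {adverb}; 7:kloip {adverb}.
There are 32 candidate sequences in total.
Checking each against the rules leaves 10 sequences.
Count = 10.

10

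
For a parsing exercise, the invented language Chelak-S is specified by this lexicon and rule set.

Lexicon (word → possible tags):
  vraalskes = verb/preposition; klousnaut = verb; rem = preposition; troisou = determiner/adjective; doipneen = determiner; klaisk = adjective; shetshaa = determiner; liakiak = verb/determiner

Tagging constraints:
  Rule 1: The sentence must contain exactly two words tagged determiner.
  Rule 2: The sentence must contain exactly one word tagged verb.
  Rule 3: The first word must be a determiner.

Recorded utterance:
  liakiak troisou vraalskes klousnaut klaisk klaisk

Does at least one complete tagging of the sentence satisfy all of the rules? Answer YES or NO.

Candidates per position — 1:liakiak {verb,determiner}; 2:troisou {determiner,adjective}; 3:vraalskes {verb,preposition}; 4:klousnaut {verb}; 5:klaisk {adjective}; 6:klaisk {adjective}.
One satisfying assignment: determiner determiner preposition verb adjective adjective.
Verifying each rule — rule 1 ✓; rule 2 ✓; rule 3 ✓.

YES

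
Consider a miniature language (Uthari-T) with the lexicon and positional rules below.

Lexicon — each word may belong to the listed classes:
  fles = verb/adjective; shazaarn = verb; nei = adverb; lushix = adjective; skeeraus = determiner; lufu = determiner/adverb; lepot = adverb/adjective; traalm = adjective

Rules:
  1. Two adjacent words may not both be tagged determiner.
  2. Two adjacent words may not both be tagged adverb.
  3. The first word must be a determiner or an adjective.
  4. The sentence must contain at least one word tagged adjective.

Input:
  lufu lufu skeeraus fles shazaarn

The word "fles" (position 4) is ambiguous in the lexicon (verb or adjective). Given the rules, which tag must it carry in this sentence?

adjective

Candidates per position — 1:lufu {determiner,adverb}; 2:lufu {determiner,adverb}; 3:skeeraus {determiner}; 4:fles {verb,adjective}; 5:shazaarn {verb}.
Word 1 cannot be adverb — rule 3 would then fail for every completion. It is determiner.
Word 2 cannot be determiner — rule 1 would then fail for every completion. It is adverb.
Word 4 cannot be verb — rule 4 would then fail for every completion. It is adjective.
That leaves exactly one tagging: determiner adverb determiner adjective verb.
Rule-by-rule: rule 1 ok; rule 2 ok; rule 3 ok; rule 4 ok.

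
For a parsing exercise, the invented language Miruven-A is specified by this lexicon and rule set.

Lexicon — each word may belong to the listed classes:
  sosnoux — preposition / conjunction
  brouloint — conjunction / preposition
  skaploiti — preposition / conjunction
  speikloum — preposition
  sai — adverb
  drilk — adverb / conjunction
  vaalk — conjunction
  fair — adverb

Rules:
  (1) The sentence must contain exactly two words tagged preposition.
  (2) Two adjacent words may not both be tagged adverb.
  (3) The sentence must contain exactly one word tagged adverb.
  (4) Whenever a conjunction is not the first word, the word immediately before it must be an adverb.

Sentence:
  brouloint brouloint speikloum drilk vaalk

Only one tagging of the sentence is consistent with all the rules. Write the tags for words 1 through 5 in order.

conjunction preposition preposition adverb conjunction

Candidates per position — 1:brouloint {conjunction,preposition}; 2:brouloint {conjunction,preposition}; 3:speikloum {preposition}; 4:drilk {adverb,conjunction}; 5:vaalk {conjunction}.
Word 2 cannot be conjunction — rule 4 would then fail for every completion. It is preposition.
Word 4 cannot be conjunction — rule 3 would then fail for every completion. It is adverb.
Word 1 cannot be preposition — rule 1 would then fail for every completion. It is conjunction.
The unique satisfying tagging is: conjunction preposition preposition adverb conjunction.
Verifying each rule — rule 1 ok; rule 2 ok; rule 3 ok; rule 4 ok.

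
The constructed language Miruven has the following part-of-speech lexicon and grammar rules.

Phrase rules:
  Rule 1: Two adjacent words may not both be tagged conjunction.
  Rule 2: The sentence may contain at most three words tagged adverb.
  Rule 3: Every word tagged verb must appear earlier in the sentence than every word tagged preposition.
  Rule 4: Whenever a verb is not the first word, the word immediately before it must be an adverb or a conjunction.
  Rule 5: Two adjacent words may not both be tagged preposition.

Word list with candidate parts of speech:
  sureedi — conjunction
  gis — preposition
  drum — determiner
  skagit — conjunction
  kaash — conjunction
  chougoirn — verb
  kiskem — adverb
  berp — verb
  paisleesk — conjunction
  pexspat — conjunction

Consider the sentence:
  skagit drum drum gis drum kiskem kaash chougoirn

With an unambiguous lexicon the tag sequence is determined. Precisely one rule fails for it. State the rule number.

Fixed tagging: conjunction determiner determiner preposition determiner adverb conjunction verb.
Checking each rule: R1 ok, R2 ok, R3 fails, R4 ok, R5 ok.
Only rule 3 fails.

3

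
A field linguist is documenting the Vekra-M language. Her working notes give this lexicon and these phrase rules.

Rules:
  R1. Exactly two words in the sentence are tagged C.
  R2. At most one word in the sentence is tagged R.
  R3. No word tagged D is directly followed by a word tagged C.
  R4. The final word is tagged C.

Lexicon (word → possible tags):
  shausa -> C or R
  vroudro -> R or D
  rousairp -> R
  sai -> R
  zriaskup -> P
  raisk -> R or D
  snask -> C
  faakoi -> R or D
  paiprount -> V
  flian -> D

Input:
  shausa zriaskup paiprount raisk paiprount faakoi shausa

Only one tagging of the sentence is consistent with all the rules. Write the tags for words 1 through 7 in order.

C P V D V R C

Candidates per position — 1:shausa {C,R}; 2:zriaskup {P}; 3:paiprount {V}; 4:raisk {R,D}; 5:paiprount {V}; 6:faakoi {R,D}; 7:shausa {C,R}.
Position 1: R is ruled out by rule 1; that leaves C.
Position 7: R is ruled out by rule 1; that leaves C.
Position 6: D is ruled out by rule 3; that leaves R.
Position 4: R is ruled out by rule 2; that leaves D.
The unique satisfying tagging is: C P V D V R C.
Check: rule 1 ✓; rule 2 ✓; rule 3 ✓; rule 4 ✓.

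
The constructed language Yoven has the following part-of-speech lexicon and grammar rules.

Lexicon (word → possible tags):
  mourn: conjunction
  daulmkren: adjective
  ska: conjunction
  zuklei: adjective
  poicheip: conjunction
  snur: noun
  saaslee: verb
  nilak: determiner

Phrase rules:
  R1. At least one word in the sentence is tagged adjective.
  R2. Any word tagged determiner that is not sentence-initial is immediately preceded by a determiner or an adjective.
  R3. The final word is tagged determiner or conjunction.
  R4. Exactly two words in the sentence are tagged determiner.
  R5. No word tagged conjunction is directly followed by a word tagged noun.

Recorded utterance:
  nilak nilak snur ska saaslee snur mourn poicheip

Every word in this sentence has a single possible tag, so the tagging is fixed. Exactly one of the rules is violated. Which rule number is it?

Fixed tagging: determiner determiner noun conjunction verb noun conjunction conjunction.
Rule check: R1 fails, R2 ok, R3 ok, R4 ok, R5 ok.
Only rule 1 fails.

1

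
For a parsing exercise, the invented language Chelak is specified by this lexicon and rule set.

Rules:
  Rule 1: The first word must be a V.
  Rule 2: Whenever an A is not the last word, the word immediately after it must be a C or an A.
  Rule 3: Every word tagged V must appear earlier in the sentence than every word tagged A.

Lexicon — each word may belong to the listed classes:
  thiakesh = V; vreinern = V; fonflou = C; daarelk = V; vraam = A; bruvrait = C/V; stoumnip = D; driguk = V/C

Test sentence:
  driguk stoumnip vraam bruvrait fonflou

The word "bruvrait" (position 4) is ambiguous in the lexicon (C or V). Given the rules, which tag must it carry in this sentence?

C

Candidates per position — 1:driguk {V,C}; 2:stoumnip {D}; 3:vraam {A}; 4:bruvrait {C,V}; 5:fonflou {C}.
Position 1: tagging it C would leave rule 1 unsatisfiable, so it must be V.
Position 4: tagging it V would leave rule 2 unsatisfiable, so it must be C.
The unique satisfying tagging is: V D A C C.
Rule-by-rule: rule 1 satisfied; rule 2 satisfied; rule 3 satisfied.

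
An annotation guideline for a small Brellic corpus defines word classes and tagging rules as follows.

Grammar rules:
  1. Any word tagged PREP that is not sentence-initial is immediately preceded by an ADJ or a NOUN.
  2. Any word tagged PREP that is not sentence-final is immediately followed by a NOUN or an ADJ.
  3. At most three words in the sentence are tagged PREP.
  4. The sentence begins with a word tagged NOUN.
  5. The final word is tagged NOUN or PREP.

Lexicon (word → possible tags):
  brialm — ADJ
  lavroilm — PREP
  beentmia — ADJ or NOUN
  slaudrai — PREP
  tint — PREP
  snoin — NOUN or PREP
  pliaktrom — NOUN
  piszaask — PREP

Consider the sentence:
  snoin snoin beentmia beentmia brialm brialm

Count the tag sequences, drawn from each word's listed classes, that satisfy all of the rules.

Candidates per position — 1:snoin {NOUN,PREP}; 2:snoin {NOUN,PREP}; 3:beentmia {ADJ,NOUN}; 4:beentmia {ADJ,NOUN}; 5:brialm {ADJ}; 6:brialm {ADJ}.
There are 16 candidate sequences in total.
Rule 5 cannot be satisfied by any choice of tags from the lexicon.
So there is no consistent tagging.
Count = 0.

0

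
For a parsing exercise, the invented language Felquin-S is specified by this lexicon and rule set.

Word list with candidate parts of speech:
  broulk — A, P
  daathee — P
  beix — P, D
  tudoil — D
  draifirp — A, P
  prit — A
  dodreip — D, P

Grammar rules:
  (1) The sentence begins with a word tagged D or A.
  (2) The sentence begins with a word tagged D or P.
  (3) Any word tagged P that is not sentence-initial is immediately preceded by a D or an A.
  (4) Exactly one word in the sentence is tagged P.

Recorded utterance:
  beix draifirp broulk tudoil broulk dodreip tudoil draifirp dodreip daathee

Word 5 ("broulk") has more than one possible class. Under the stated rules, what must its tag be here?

A

Candidates per position — 1:beix {P,D}; 2:draifirp {A,P}; 3:broulk {A,P}; 4:tudoil {D}; 5:broulk {A,P}; 6:dodreip {D,P}; 7:tudoil {D}; 8:draifirp {A,P}; 9:dodreip {D,P}; 10:daathee {P}.
At position 1, choosing P makes rule 1 impossible to satisfy; hence D.
At position 2, choosing P makes rule 4 impossible to satisfy; hence A.
At position 3, choosing P makes rule 4 impossible to satisfy; hence A.
At position 5, choosing P makes rule 4 impossible to satisfy; hence A.
At position 6, choosing P makes rule 4 impossible to satisfy; hence D.
At position 8, choosing P makes rule 4 impossible to satisfy; hence A.
At position 9, choosing P makes rule 3 impossible to satisfy; hence D.
So the tagging must be: D A A D A D D A D P.
Rule-by-rule: rule 1 ok; rule 2 ok; rule 3 ok; rule 4 ok.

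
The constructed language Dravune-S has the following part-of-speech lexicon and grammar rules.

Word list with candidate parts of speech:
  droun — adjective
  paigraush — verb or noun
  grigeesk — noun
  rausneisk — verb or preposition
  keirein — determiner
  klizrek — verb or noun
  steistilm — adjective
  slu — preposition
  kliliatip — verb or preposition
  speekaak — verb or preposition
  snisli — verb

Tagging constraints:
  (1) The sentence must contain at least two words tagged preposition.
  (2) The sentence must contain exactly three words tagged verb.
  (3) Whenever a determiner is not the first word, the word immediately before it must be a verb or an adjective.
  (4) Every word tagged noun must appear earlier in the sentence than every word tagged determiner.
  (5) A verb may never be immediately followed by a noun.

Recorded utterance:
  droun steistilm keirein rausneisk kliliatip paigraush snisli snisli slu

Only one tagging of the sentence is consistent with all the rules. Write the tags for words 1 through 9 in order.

Candidates per position — 1:droun {adjective}; 2:steistilm {adjective}; 3:keirein {determiner}; 4:rausneisk {verb,preposition}; 5:kliliatip {verb,preposition}; 6:paigraush {verb,noun}; 7:snisli {verb}; 8:snisli {verb}; 9:slu {preposition}.
Position 6: noun is ruled out by rule 4; that leaves verb.
Position 4: verb is ruled out by rule 2; that leaves preposition.
Position 5: verb is ruled out by rule 2; that leaves preposition.
That leaves exactly one tagging: adjective adjective determiner preposition preposition verb verb verb preposition.
Check: rule 1 satisfied; rule 2 satisfied; rule 3 satisfied; rule 4 satisfied; rule 5 satisfied.

adjective adjective determiner preposition preposition verb verb verb preposition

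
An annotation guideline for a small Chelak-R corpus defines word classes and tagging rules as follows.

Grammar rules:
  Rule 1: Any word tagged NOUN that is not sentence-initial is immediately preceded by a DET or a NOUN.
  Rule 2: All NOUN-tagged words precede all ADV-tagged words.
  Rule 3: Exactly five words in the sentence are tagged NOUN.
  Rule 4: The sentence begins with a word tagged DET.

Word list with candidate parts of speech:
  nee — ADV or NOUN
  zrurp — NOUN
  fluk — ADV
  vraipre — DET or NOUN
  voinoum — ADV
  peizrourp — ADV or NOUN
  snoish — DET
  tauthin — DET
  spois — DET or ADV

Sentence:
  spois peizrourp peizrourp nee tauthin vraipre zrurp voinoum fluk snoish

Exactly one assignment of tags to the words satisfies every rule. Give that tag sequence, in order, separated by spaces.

DET NOUN NOUN NOUN DET NOUN NOUN ADV ADV DET

Candidates per position — 1:spois {DET,ADV}; 2:peizrourp {ADV,NOUN}; 3:peizrourp {ADV,NOUN}; 4:nee {ADV,NOUN}; 5:tauthin {DET}; 6:vraipre {DET,NOUN}; 7:zrurp {NOUN}; 8:voinoum {ADV}; 9:fluk {ADV}; 10:snoish {DET}.
Word 1 cannot be ADV — rule 2 would then fail for every completion. It is DET.
Word 2 cannot be ADV — rule 2 would then fail for every completion. It is NOUN.
Word 3 cannot be ADV — rule 2 would then fail for every completion. It is NOUN.
Word 4 cannot be ADV — rule 2 would then fail for every completion. It is NOUN.
Word 6 cannot be DET — rule 3 would then fail for every completion. It is NOUN.
So the tagging must be: DET NOUN NOUN NOUN DET NOUN NOUN ADV ADV DET.
Verifying each rule — rule 1 satisfied; rule 2 satisfied; rule 3 satisfied; rule 4 satisfied.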